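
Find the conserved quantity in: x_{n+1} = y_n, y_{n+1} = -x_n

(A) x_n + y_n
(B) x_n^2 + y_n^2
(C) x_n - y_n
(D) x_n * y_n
B

For the recurrence x_{n+1} = y_n, y_{n+1} = -x_n:

x_{n+1}^2 + y_{n+1}^2 = y_n^2 + (-x_n)^2 = x_n^2 + y_n^2
The sum of squares is conserved (like energy in a harmonic oscillator).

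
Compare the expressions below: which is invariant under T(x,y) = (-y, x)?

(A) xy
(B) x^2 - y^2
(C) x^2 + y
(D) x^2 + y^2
D

An expression E(x,y) is invariant under T if E(T(x,y)) = E(x,y). Here T(x,y) = (-y, x).
Substitute the transformed coordinates into each option and compare with the original:
(A) xy  ->  (-y)(x) = -xy   [differs from xy: not invariant]
(B) x^2 - y^2  ->  (-y)^2 - (x)^2 = -x^2 + y^2   [differs from x^2 - y^2: not invariant]
(C) x^2 + y  ->  (-y)^2 + (x) = x + y^2   [differs from x^2 + y: not invariant]
(D) x^2 + y^2  ->  (-y)^2 + (x)^2 = x^2 + y^2   [equals x^2 + y^2: invariant]

Only option (D), x^2 + y^2, is unchanged by the transformation.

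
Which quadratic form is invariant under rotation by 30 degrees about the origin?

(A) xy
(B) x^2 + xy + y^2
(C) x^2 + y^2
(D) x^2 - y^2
C

Rotation by 30 degrees sends (x, y) to (sqrt(3)x/2 - y/2, x/2 + sqrt(3)y/2).
Substitute the transformed coordinates into each option and compare with the original:
(A) xy  ->  (sqrt(3)x/2 - y/2)(x/2 + sqrt(3)y/2) = sqrt(3)x^2/4 + xy/2 - sqrt(3)y^2/4   [differs from xy: not invariant]
(B) x^2 + xy + y^2  ->  (sqrt(3)x/2 - y/2)^2 + (sqrt(3)x/2 - y/2)(x/2 + sqrt(3)y/2) + (x/2 + sqrt(3)y/2)^2 = sqrt(3)x^2/4 + x^2 + xy/2 - sqrt(3)y^2/4 + y^2   [differs from x^2 + xy + y^2: not invariant]
(C) x^2 + y^2  ->  (sqrt(3)x/2 - y/2)^2 + (x/2 + sqrt(3)y/2)^2 = x^2 + y^2   [equals x^2 + y^2: invariant]
(D) x^2 - y^2  ->  (sqrt(3)x/2 - y/2)^2 - (x/2 + sqrt(3)y/2)^2 = x^2/2 - sqrt(3)xy - y^2/2   [differs from x^2 - y^2: not invariant]

Only option (C), x^2 + y^2, is unchanged by the transformation.
x^2 + y^2 is the squared distance from the origin, which rotations preserve.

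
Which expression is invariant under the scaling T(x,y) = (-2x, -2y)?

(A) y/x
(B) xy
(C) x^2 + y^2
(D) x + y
A

Under the uniform scaling T(x,y) = (-2x, -2y):
Substitute the transformed coordinates into each option and compare with the original:
(A) y/x  ->  (-2y)/(-2x) = y/x   [equals y/x: invariant]
(B) xy  ->  (-2x)(-2y) = 4xy   [differs from xy: not invariant]
(C) x^2 + y^2  ->  (-2x)^2 + (-2y)^2 = 4x^2 + 4y^2   [differs from x^2 + y^2: not invariant]
(D) x + y  ->  (-2x) + (-2y) = -2x - 2y   [differs from x + y: not invariant]

Only option (A), y/x, is unchanged by the transformation.
The common factor -2 cancels in a ratio of coordinates, while sums, products and sums of squares pick up factors of -2 or 4.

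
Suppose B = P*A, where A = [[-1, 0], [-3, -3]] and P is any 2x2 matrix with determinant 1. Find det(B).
3

By the multiplicative property of determinants, det(B) = det(P*A) = det(P) * det(A) = det(A),
so the determinant is invariant under multiplication by any determinant-1 matrix; we just need det(A).

det(A) = (-1)(-3) - (0)(-3) = 3 - 0 = 3

Therefore det(B) = 1 * 3 = 3.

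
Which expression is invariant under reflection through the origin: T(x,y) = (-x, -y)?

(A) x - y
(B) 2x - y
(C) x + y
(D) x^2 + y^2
D

The map is reflection through the origin: T(x,y) = (-x, -y).
Substitute the transformed coordinates into each option and compare with the original:
(A) x - y  ->  (-x) - (-y) = -x + y   [differs from x - y: not invariant]
(B) 2x - y  ->  2(-x) - (-y) = -2x + y   [differs from 2x - y: not invariant]
(C) x + y  ->  (-x) + (-y) = -x - y   [differs from x + y: not invariant]
(D) x^2 + y^2  ->  (-x)^2 + (-y)^2 = x^2 + y^2   [equals x^2 + y^2: invariant]

Only option (D), x^2 + y^2, is unchanged by the transformation.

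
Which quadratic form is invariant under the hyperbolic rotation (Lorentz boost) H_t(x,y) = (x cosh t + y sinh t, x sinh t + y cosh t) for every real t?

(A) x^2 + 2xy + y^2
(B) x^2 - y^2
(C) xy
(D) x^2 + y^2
B

Write x' = x cosh t + y sinh t, y' = x sinh t + y cosh t and substitute into each option:
(A) x^2 + 2xy + y^2: (x' + y')^2 with x' + y' = (x + y)(cosh t + sinh t) = (x + y)e^t, so it becomes (x + y)^2 e^(2t)   [not invariant for t != 0]
(B) x^2 - y^2: (x cosh t + y sinh t)^2 - (x sinh t + y cosh t)^2 = x^2(cosh^2 t - sinh^2 t) + 2xy(cosh t sinh t - sinh t cosh t) + y^2(sinh^2 t - cosh^2 t) = x^2 - y^2   [invariant, using cosh^2 t - sinh^2 t = 1]
(C) xy: (x cosh t + y sinh t)(x sinh t + y cosh t) = xy(cosh^2 t + sinh^2 t) + (x^2 + y^2) sinh t cosh t = xy cosh 2t + (x^2 + y^2)(sinh 2t)/2   [not invariant for t != 0]
(D) x^2 + y^2: (x cosh t + y sinh t)^2 + (x sinh t + y cosh t)^2 = (x^2 + y^2)(cosh^2 t + sinh^2 t) + 4xy sinh t cosh t = (x^2 + y^2) cosh 2t + 2xy sinh 2t   [not invariant for t != 0]

Only (B) x^2 - y^2 is unchanged; it is the Minkowski form preserved by Lorentz boosts, just as x^2 + y^2 is preserved by ordinary rotations.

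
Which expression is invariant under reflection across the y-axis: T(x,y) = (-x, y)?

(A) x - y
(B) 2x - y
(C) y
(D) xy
C

The map is reflection across the y-axis: T(x,y) = (-x, y).
Substitute the transformed coordinates into each option and compare with the original:
(A) x - y  ->  (-x) - (y) = -x - y   [differs from x - y: not invariant]
(B) 2x - y  ->  2(-x) - (y) = -2x - y   [differs from 2x - y: not invariant]
(C) y  ->  (y) = y   [equals y: invariant]
(D) xy  ->  (-x)(y) = -xy   [differs from xy: not invariant]

Only option (C), y, is unchanged by the transformation.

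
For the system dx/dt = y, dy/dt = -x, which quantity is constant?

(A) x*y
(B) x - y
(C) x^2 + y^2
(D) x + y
C

A first integral I satisfies dI/dt = 0 along every solution. Differentiate each option and use the equation of motion:
(A) d/dt[x*y] = (dx/dt)y + x(dy/dt) = y^2 - x^2, not identically 0
(B) d/dt[x - y] = y - (-x) = x + y, not identically 0
(C) d/dt[x^2 + y^2] = 2x*dx/dt + 2y*dy/dt = 2x*y + 2y*(-x) = 0
(D) d/dt[x + y] = y + (-x) = y - x, not identically 0

Only (C) has zero time-derivative. So x^2 + y^2 (the squared radius; trajectories are circles) is the conserved quantity.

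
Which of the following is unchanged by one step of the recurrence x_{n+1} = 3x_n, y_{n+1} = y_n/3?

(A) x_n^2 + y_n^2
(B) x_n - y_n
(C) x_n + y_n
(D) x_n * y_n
D

For the recurrence x_{n+1} = 3x_n, y_{n+1} = y_n/3:

x_{n+1} * y_{n+1} = (3x_n) * (y_n/3) = x_n * y_n
The product is conserved.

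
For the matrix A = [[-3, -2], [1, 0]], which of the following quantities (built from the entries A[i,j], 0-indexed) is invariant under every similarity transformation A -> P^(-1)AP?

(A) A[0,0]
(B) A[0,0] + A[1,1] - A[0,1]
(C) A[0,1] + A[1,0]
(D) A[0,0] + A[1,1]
D

A[0,0] + A[1,1] is the trace of A. By the cyclic property of the trace, tr(P^(-1)AP) = tr(APP^(-1)) = tr(A), so it is the same for every matrix similar to A.

The other combinations are not similarity invariants. For example, take P = [[1, -1], [0, 1]] (det P = 1), so P^(-1) = [[1, 1], [0, 1]] and
B = P^(-1)AP = [[-2, 0], [1, -1]].
Evaluating each option on A and on B:
(A) A[0,0]: -3 for A, -2 for B -> changes
(B) A[0,0] + A[1,1] - A[0,1]: -1 for A, -3 for B -> changes
(C) A[0,1] + A[1,0]: -1 for A, 1 for B -> changes
(D) A[0,0] + A[1,1]: -3 for A, -3 for B -> unchanged

Only (D) A[0,0] + A[1,1] = -3 survives (and it does so for every P, not just this one), so it is the invariant.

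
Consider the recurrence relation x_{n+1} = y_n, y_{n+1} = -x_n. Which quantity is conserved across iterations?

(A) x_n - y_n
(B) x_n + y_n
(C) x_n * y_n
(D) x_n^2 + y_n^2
D

For the recurrence x_{n+1} = y_n, y_{n+1} = -x_n:

x_{n+1}^2 + y_{n+1}^2 = y_n^2 + (-x_n)^2 = x_n^2 + y_n^2
The sum of squares is conserved (like energy in a harmonic oscillator).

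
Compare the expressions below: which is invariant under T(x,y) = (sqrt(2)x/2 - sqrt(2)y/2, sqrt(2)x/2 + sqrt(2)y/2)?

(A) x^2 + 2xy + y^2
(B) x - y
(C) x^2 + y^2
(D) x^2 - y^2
C

An expression E(x,y) is invariant under T if E(T(x,y)) = E(x,y). Here T(x,y) = (sqrt(2)x/2 - sqrt(2)y/2, sqrt(2)x/2 + sqrt(2)y/2).
Substitute the transformed coordinates into each option and compare with the original:
(A) x^2 + 2xy + y^2  ->  (sqrt(2)x/2 - sqrt(2)y/2)^2 + 2(sqrt(2)x/2 - sqrt(2)y/2)(sqrt(2)x/2 + sqrt(2)y/2) + (sqrt(2)x/2 + sqrt(2)y/2)^2 = 2x^2   [differs from x^2 + 2xy + y^2: not invariant]
(B) x - y  ->  (sqrt(2)x/2 - sqrt(2)y/2) - (sqrt(2)x/2 + sqrt(2)y/2) = -sqrt(2)y   [differs from x - y: not invariant]
(C) x^2 + y^2  ->  (sqrt(2)x/2 - sqrt(2)y/2)^2 + (sqrt(2)x/2 + sqrt(2)y/2)^2 = x^2 + y^2   [equals x^2 + y^2: invariant]
(D) x^2 - y^2  ->  (sqrt(2)x/2 - sqrt(2)y/2)^2 - (sqrt(2)x/2 + sqrt(2)y/2)^2 = -2xy   [differs from x^2 - y^2: not invariant]

Only option (C), x^2 + y^2, is unchanged by the transformation.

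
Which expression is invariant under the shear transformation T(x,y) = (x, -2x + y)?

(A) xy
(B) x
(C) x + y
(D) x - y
B

Under the shear T(x,y) = (x, -2x + y):
Substitute the transformed coordinates into each option and compare with the original:
(A) xy  ->  (x)(-2x + y) = -2x^2 + xy   [differs from xy: not invariant]
(B) x  ->  (x) = x   [equals x: invariant]
(C) x + y  ->  (x) + (-2x + y) = -x + y   [differs from x + y: not invariant]
(D) x - y  ->  (x) - (-2x + y) = 3x - y   [differs from x - y: not invariant]

Only option (B), x, is unchanged by the transformation.
A vertical shear moves points parallel to the y-axis, so the x-coordinate (and any function of x alone) is unchanged.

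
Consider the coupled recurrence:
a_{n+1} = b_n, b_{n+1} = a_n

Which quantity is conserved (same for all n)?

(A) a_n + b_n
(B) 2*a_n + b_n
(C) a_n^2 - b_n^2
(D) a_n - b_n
A

Replace a_n by a_{n+1} = b_n and b_n by b_{n+1} = a_n in each option and simplify:
(A) a_n + b_n  ->  (b_n) + (a_n) = a_n + b_n   [conserved]
(B) 2*a_n + b_n  ->  2*(b_n) + (a_n) = a_n + 2*b_n   [not conserved]
(C) a_n^2 - b_n^2  ->  (b_n)^2 - (a_n)^2 = -a_n^2 + b_n^2   [not conserved]
(D) a_n - b_n  ->  (b_n) - (a_n) = -a_n + b_n   [not conserved]

Only (A) a_n + b_n returns to itself after one step, so it is the conserved quantity.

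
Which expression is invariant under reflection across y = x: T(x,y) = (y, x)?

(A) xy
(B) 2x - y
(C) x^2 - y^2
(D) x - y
A

The map is reflection across y = x: T(x,y) = (y, x).
Substitute the transformed coordinates into each option and compare with the original:
(A) xy  ->  (y)(x) = xy   [equals xy: invariant]
(B) 2x - y  ->  2(y) - (x) = -x + 2y   [differs from 2x - y: not invariant]
(C) x^2 - y^2  ->  (y)^2 - (x)^2 = -x^2 + y^2   [differs from x^2 - y^2: not invariant]
(D) x - y  ->  (y) - (x) = -x + y   [differs from x - y: not invariant]

Only option (A), xy, is unchanged by the transformation.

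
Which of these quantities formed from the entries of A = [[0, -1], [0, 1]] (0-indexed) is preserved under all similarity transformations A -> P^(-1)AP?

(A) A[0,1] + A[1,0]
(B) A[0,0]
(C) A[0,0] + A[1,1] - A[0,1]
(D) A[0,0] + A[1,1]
D

A[0,0] + A[1,1] is the trace of A. By the cyclic property of the trace, tr(P^(-1)AP) = tr(APP^(-1)) = tr(A), so it is the same for every matrix similar to A.

The other combinations are not similarity invariants. For example, take P = [[1, 1], [1, 2]] (det P = 1), so P^(-1) = [[2, -1], [-1, 1]] and
B = P^(-1)AP = [[-3, -6], [2, 4]].
Evaluating each option on A and on B:
(A) A[0,1] + A[1,0]: -1 for A, -4 for B -> changes
(B) A[0,0]: 0 for A, -3 for B -> changes
(C) A[0,0] + A[1,1] - A[0,1]: 2 for A, 7 for B -> changes
(D) A[0,0] + A[1,1]: 1 for A, 1 for B -> unchanged

Only (D) A[0,0] + A[1,1] = 1 survives (and it does so for every P, not just this one), so it is the invariant.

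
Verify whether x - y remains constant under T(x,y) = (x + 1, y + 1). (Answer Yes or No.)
Yes

Substitute T(x,y) = (x + 1, y + 1) into the expression and compare with the original.

Original: x - y
After applying T: (x + 1) - (y + 1) = x - y

This is identical to the original x - y, so the expression is invariant.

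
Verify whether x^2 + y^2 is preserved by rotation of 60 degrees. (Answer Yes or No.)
Yes

Applying rotation by 60 degrees: x' = x*cos(60 degrees) - y*sin(60 degrees) = x/2 - sqrt(3)y/2, y' = x*sin(60 degrees) + y*cos(60 degrees) = sqrt(3)x/2 + y/2

Substituting into x^2 + y^2:
(x/2 - sqrt(3)y/2)^2 + (sqrt(3)x/2 + y/2)^2
= x^2 + y^2

This equals the original expression x^2 + y^2, so it IS invariant.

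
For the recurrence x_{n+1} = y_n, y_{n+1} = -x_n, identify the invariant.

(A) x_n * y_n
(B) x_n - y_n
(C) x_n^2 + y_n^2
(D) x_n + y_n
C

For the recurrence x_{n+1} = y_n, y_{n+1} = -x_n:

x_{n+1}^2 + y_{n+1}^2 = y_n^2 + (-x_n)^2 = x_n^2 + y_n^2
The sum of squares is conserved (like energy in a harmonic oscillator).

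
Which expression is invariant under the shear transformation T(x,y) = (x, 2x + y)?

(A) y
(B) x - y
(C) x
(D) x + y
C

Under the shear T(x,y) = (x, 2x + y):
Substitute the transformed coordinates into each option and compare with the original:
(A) y  ->  (2x + y) = 2x + y   [differs from y: not invariant]
(B) x - y  ->  (x) - (2x + y) = -x - y   [differs from x - y: not invariant]
(C) x  ->  (x) = x   [equals x: invariant]
(D) x + y  ->  (x) + (2x + y) = 3x + y   [differs from x + y: not invariant]

Only option (C), x, is unchanged by the transformation.
A vertical shear moves points parallel to the y-axis, so the x-coordinate (and any function of x alone) is unchanged.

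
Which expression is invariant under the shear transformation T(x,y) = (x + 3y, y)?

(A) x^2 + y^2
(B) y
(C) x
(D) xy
B

Under the shear T(x,y) = (x + 3y, y):
Substitute the transformed coordinates into each option and compare with the original:
(A) x^2 + y^2  ->  (x + 3y)^2 + (y)^2 = x^2 + 6xy + 10y^2   [differs from x^2 + y^2: not invariant]
(B) y  ->  (y) = y   [equals y: invariant]
(C) x  ->  (x + 3y) = x + 3y   [differs from x: not invariant]
(D) xy  ->  (x + 3y)(y) = xy + 3y^2   [differs from xy: not invariant]

Only option (B), y, is unchanged by the transformation.
A horizontal shear moves points parallel to the x-axis, so the y-coordinate (and any function of y alone) is unchanged.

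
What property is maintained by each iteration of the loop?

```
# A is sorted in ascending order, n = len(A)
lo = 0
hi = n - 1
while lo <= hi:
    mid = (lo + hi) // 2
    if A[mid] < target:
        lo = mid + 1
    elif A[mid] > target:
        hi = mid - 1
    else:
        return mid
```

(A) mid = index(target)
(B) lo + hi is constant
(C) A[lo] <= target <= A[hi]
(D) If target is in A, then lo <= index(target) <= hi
D

A loop invariant must hold before the first iteration and be re-established by every execution of the body.

(D) If target is in A, then lo <= index(target) <= hi: Before the loop [lo, hi] = [0, n-1] covers every index. When A[mid] < target, sortedness puts target strictly to the right of mid, so setting lo = mid + 1 keeps index(target) in [lo, hi]; symmetrically for hi = mid - 1. Hence 'if target is in A then lo <= index(target) <= hi' holds after every iteration, and when lo > hi it proves target is absent.

The other options fail:
(A) mid = index(target): mid is just the current probe; it equals index(target) only on the iteration that returns.
(B) lo + hi is constant: each iteration moves exactly one of lo, hi, so lo + hi changes (e.g. 0 + (n-1) becomes (mid+1) + (n-1)).
(C) A[lo] <= target <= A[hi]: fails when target is not in A (e.g. target < A[0] already violates it before the loop), so it is not maintained in general.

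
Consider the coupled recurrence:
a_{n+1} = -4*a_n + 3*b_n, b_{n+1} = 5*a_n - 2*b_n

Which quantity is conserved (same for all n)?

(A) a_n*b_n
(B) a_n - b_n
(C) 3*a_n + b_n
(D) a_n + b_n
D

Replace a_n by a_{n+1} = -4*a_n + 3*b_n and b_n by b_{n+1} = 5*a_n - 2*b_n in each option and simplify:
(A) a_n*b_n  ->  (-4*a_n + 3*b_n)*(5*a_n - 2*b_n) = -20*a_n^2 + 23*a_n*b_n - 6*b_n^2   [not conserved]
(B) a_n - b_n  ->  (-4*a_n + 3*b_n) - (5*a_n - 2*b_n) = -9*a_n + 5*b_n   [not conserved]
(C) 3*a_n + b_n  ->  3*(-4*a_n + 3*b_n) + (5*a_n - 2*b_n) = -7*a_n + 7*b_n   [not conserved]
(D) a_n + b_n  ->  (-4*a_n + 3*b_n) + (5*a_n - 2*b_n) = a_n + b_n   [conserved]

Only (D) a_n + b_n returns to itself after one step, so it is the conserved quantity.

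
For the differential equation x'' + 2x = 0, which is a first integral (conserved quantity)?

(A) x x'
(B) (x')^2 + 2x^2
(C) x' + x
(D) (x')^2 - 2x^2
B

A first integral I satisfies dI/dt = 0 along every solution. Differentiate each option and use the equation of motion:
(A) d/dt[x x'] = (x')^2 + x x'' = (x')^2 - 2x^2, not identically 0
(B) d/dt[(x')^2 + 2x^2] = 2x'x'' + 4x x' = 2x'(-2x) + 4x x' = 0
(C) d/dt[x' + x] = x'' + x' = -2x + x', not identically 0
(D) d/dt[(x')^2 - 2x^2] = 2x'x'' - 4x x' = -8x x', not identically 0

Only (B) has zero time-derivative. So the energy-like quantity (x')^2 + 2x^2 is the first integral.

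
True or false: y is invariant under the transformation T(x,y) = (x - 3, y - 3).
False

Substitute T(x,y) = (x - 3, y - 3) into the expression and compare with the original.

Original: y
After applying T: (y - 3) = y - 3

This differs from the original y (difference: -3), so the expression is NOT invariant.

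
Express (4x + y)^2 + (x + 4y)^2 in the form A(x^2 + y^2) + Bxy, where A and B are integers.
17(x^2 + y^2) + 16xy

Expanding: (4x + y)^2 = 16x^2 + 8xy + y^2
(x + 4y)^2 = x^2 + 8xy + 16y^2
Sum = (16+1)(x^2+y^2) + 16xy = 17(x^2 + y^2) + 16xy
This is symmetric in x and y.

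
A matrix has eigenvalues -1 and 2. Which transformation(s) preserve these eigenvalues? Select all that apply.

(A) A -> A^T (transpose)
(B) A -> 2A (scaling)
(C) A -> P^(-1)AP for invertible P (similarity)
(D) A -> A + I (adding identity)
A and C

Eigenvalues are preserved by:
1. Similarity transformations: A -> P^(-1)AP (same characteristic polynomial)
2. Transpose: A^T has the same eigenvalues as A

Eigenvalues are NOT preserved by:
- Adding identity: eigenvalues become -1+1, 2+1
- Scaling: eigenvalues become -2, 4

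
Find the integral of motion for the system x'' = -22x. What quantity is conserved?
E = (x')^2 + 22x^2

Multiply the equation by x':
x' * x'' = -22x * x'
The left side is d/dt[(x')^2/2] and the right side is d/dt[-22x^2/2], so
d/dt[(x')^2/2 + 22x^2/2] = 0, i.e. (x')^2/2 + 22x^2/2 = constant.
Multiplying by 2, the integral of motion is E = (x')^2 + 22x^2.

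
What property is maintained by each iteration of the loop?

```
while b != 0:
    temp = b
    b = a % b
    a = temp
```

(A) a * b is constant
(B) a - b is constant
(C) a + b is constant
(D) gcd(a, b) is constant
D

A loop invariant must hold before the first iteration and be re-established by every execution of the body.

(D) gcd(a, b) is constant: One iteration replaces (a, b) by (b, a mod b). Since a mod b = a - q*b for an integer q, any common divisor of a and b divides b and a mod b, and conversely; hence gcd(b, a mod b) = gcd(a, b). For instance (37, 10) -> (10, 7) keeps gcd = 1. At exit b = 0 and a = gcd of the original inputs.

The other options fail:
(A) a * b is constant: e.g. (a, b) = (37, 10) -> (10, 7): the product goes from 370 to 70.
(B) a - b is constant: e.g. (a, b) = (37, 10) -> (10, 7): the difference goes from 27 to 3.
(C) a + b is constant: e.g. (a, b) = (37, 10) -> (10, 7): the sum goes from 47 to 17.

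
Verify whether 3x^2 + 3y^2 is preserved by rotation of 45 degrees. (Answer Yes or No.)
Yes

Applying rotation by 45 degrees: x' = x*cos(45 degrees) - y*sin(45 degrees) = sqrt(2)x/2 - sqrt(2)y/2, y' = x*sin(45 degrees) + y*cos(45 degrees) = sqrt(2)x/2 + sqrt(2)y/2

Substituting into 3x^2 + 3y^2:
3(sqrt(2)x/2 - sqrt(2)y/2)^2 + 3(sqrt(2)x/2 + sqrt(2)y/2)^2
= 3x^2 + 3y^2

This equals the original expression 3x^2 + 3y^2, so it IS invariant.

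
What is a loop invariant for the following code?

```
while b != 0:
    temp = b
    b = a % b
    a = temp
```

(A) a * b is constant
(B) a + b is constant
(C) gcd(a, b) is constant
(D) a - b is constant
C

A loop invariant must hold before the first iteration and be re-established by every execution of the body.

(C) gcd(a, b) is constant: One iteration replaces (a, b) by (b, a mod b). Since a mod b = a - q*b for an integer q, any common divisor of a and b divides b and a mod b, and conversely; hence gcd(b, a mod b) = gcd(a, b). For instance (27, 10) -> (10, 7) keeps gcd = 1. At exit b = 0 and a = gcd of the original inputs.

The other options fail:
(A) a * b is constant: e.g. (a, b) = (27, 10) -> (10, 7): the product goes from 270 to 70.
(B) a + b is constant: e.g. (a, b) = (27, 10) -> (10, 7): the sum goes from 37 to 17.
(D) a - b is constant: e.g. (a, b) = (27, 10) -> (10, 7): the difference goes from 17 to 3.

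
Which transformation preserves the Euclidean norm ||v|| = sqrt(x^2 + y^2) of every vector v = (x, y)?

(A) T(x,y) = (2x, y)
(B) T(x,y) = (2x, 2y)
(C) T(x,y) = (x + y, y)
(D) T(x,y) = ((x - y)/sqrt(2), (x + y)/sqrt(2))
D

A transformation preserves a norm if ||T(v)|| = ||v|| for every v; a single vector where the norm changes rules an option out.

(A) T(x,y) = (2x, y): v = (1, 0) has norm sqrt((1)^2 + (0)^2) = 1, but T(v) = (2, 0) has norm 2 -- not preserved.
(B) T(x,y) = (2x, 2y): v = (1, 0) has norm sqrt((1)^2 + (0)^2) = 1, but T(v) = (2, 0) has norm 2 -- not preserved.
(C) T(x,y) = (x + y, y): v = (0, 1) has norm sqrt((0)^2 + (1)^2) = 1, but T(v) = (1, 1) has norm sqrt(2) -- not preserved.
(D) T(x,y) = ((x - y)/sqrt(2), (x + y)/sqrt(2)): preserves the norm -- it is an orthogonal map (a rotation/reflection), and (sqrt(2)(x - y)/2)^2 + (sqrt(2)(x + y)/2)^2 simplifies to x^2 + y^2.

Therefore the answer is (D).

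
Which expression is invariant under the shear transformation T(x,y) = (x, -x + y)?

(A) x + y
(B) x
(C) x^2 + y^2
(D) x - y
B

Under the shear T(x,y) = (x, -x + y):
Substitute the transformed coordinates into each option and compare with the original:
(A) x + y  ->  (x) + (-x + y) = y   [differs from x + y: not invariant]
(B) x  ->  (x) = x   [equals x: invariant]
(C) x^2 + y^2  ->  (x)^2 + (-x + y)^2 = 2x^2 - 2xy + y^2   [differs from x^2 + y^2: not invariant]
(D) x - y  ->  (x) - (-x + y) = 2x - y   [differs from x - y: not invariant]

Only option (B), x, is unchanged by the transformation.
A vertical shear moves points parallel to the y-axis, so the x-coordinate (and any function of x alone) is unchanged.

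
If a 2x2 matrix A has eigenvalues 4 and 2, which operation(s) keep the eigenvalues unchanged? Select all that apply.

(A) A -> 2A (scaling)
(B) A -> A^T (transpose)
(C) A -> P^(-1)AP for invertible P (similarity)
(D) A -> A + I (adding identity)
B and C

Eigenvalues are preserved by:
1. Similarity transformations: A -> P^(-1)AP (same characteristic polynomial)
2. Transpose: A^T has the same eigenvalues as A

Eigenvalues are NOT preserved by:
- Adding identity: eigenvalues become 4+1, 2+1
- Scaling: eigenvalues become 8, 4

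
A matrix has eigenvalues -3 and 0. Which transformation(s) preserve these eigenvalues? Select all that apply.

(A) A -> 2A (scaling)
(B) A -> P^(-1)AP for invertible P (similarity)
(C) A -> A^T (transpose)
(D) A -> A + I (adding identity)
B and C

Eigenvalues are preserved by:
1. Similarity transformations: A -> P^(-1)AP (same characteristic polynomial)
2. Transpose: A^T has the same eigenvalues as A

Eigenvalues are NOT preserved by:
- Adding identity: eigenvalues become -3+1, 0+1
- Scaling: eigenvalues become -6, 0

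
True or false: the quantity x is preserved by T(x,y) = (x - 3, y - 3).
False

Substitute T(x,y) = (x - 3, y - 3) into the expression and compare with the original.

Original: x
After applying T: (x - 3) = x - 3

This differs from the original x (difference: -3), so the expression is NOT invariant.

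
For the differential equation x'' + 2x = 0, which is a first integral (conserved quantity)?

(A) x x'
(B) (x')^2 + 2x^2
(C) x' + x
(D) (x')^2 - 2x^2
B

A first integral I satisfies dI/dt = 0 along every solution. Differentiate each option and use the equation of motion:
(A) d/dt[x x'] = (x')^2 + x x'' = (x')^2 - 2x^2, not identically 0
(B) d/dt[(x')^2 + 2x^2] = 2x'x'' + 4x x' = 2x'(-2x) + 4x x' = 0
(C) d/dt[x' + x] = x'' + x' = -2x + x', not identically 0
(D) d/dt[(x')^2 - 2x^2] = 2x'x'' - 4x x' = -8x x', not identically 0

Only (B) has zero time-derivative. So the energy-like quantity (x')^2 + 2x^2 is the first integral.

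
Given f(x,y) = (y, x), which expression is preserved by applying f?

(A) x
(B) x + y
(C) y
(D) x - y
B

For f(x,y) = (y, x):
After applying f: x' = y, y' = x. So x' + y' = y + x = x + y.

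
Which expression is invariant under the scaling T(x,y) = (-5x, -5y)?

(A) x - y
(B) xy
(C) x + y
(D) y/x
D

Under the uniform scaling T(x,y) = (-5x, -5y):
Substitute the transformed coordinates into each option and compare with the original:
(A) x - y  ->  (-5x) - (-5y) = -5x + 5y   [differs from x - y: not invariant]
(B) xy  ->  (-5x)(-5y) = 25xy   [differs from xy: not invariant]
(C) x + y  ->  (-5x) + (-5y) = -5x - 5y   [differs from x + y: not invariant]
(D) y/x  ->  (-5y)/(-5x) = y/x   [equals y/x: invariant]

Only option (D), y/x, is unchanged by the transformation.
The common factor -5 cancels in a ratio of coordinates, while sums, products and sums of squares pick up factors of -5 or 25.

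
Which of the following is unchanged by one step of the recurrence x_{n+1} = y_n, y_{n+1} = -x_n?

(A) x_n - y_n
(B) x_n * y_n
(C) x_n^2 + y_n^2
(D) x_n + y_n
C

For the recurrence x_{n+1} = y_n, y_{n+1} = -x_n:

x_{n+1}^2 + y_{n+1}^2 = y_n^2 + (-x_n)^2 = x_n^2 + y_n^2
The sum of squares is conserved (like energy in a harmonic oscillator).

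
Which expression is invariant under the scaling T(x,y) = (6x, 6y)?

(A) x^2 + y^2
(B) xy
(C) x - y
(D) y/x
D

Under the uniform scaling T(x,y) = (6x, 6y):
Substitute the transformed coordinates into each option and compare with the original:
(A) x^2 + y^2  ->  (6x)^2 + (6y)^2 = 36x^2 + 36y^2   [differs from x^2 + y^2: not invariant]
(B) xy  ->  (6x)(6y) = 36xy   [differs from xy: not invariant]
(C) x - y  ->  (6x) - (6y) = 6x - 6y   [differs from x - y: not invariant]
(D) y/x  ->  (6y)/(6x) = y/x   [equals y/x: invariant]

Only option (D), y/x, is unchanged by the transformation.
The common factor 6 cancels in a ratio of coordinates, while sums, products and sums of squares pick up factors of 6 or 36.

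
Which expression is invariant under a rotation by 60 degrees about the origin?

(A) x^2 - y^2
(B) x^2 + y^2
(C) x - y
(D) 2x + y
B

A rotation by 60 degrees sends (x, y) to (x/2 - sqrt(3)y/2, sqrt(3)x/2 + y/2).
Substitute the transformed coordinates into each option and compare with the original:
(A) x^2 - y^2  ->  (x/2 - sqrt(3)y/2)^2 - (sqrt(3)x/2 + y/2)^2 = -x^2/2 - sqrt(3)xy + y^2/2   [differs from x^2 - y^2: not invariant]
(B) x^2 + y^2  ->  (x/2 - sqrt(3)y/2)^2 + (sqrt(3)x/2 + y/2)^2 = x^2 + y^2   [equals x^2 + y^2: invariant]
(C) x - y  ->  (x/2 - sqrt(3)y/2) - (sqrt(3)x/2 + y/2) = -sqrt(3)x/2 + x/2 - sqrt(3)y/2 - y/2   [differs from x - y: not invariant]
(D) 2x + y  ->  2(x/2 - sqrt(3)y/2) + (sqrt(3)x/2 + y/2) = sqrt(3)x/2 + x - sqrt(3)y + y/2   [differs from 2x + y: not invariant]

Only option (B), x^2 + y^2, is unchanged by the transformation.
Geometrically, x^2 + y^2 is the squared distance from the origin, which every rotation about the origin preserves.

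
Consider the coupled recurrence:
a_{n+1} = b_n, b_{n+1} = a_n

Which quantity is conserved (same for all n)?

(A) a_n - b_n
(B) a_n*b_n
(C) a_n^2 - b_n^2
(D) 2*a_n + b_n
B

Replace a_n by a_{n+1} = b_n and b_n by b_{n+1} = a_n in each option and simplify:
(A) a_n - b_n  ->  (b_n) - (a_n) = -a_n + b_n   [not conserved]
(B) a_n*b_n  ->  (b_n)*(a_n) = a_n*b_n   [conserved]
(C) a_n^2 - b_n^2  ->  (b_n)^2 - (a_n)^2 = -a_n^2 + b_n^2   [not conserved]
(D) 2*a_n + b_n  ->  2*(b_n) + (a_n) = a_n + 2*b_n   [not conserved]

Only (B) a_n*b_n returns to itself after one step, so it is the conserved quantity.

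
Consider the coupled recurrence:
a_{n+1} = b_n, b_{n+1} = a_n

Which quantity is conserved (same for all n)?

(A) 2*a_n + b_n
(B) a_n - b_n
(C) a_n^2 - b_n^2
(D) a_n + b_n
D

Replace a_n by a_{n+1} = b_n and b_n by b_{n+1} = a_n in each option and simplify:
(A) 2*a_n + b_n  ->  2*(b_n) + (a_n) = a_n + 2*b_n   [not conserved]
(B) a_n - b_n  ->  (b_n) - (a_n) = -a_n + b_n   [not conserved]
(C) a_n^2 - b_n^2  ->  (b_n)^2 - (a_n)^2 = -a_n^2 + b_n^2   [not conserved]
(D) a_n + b_n  ->  (b_n) + (a_n) = a_n + b_n   [conserved]

Only (D) a_n + b_n returns to itself after one step, so it is the conserved quantity.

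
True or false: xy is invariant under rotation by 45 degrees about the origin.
False

Applying rotation by 45 degrees: x' = x*cos(45 degrees) - y*sin(45 degrees) = sqrt(2)x/2 - sqrt(2)y/2, y' = x*sin(45 degrees) + y*cos(45 degrees) = sqrt(2)x/2 + sqrt(2)y/2

Substituting into xy:
(sqrt(2)x/2 - sqrt(2)y/2)(sqrt(2)x/2 + sqrt(2)y/2)
= x^2/2 - y^2/2

This differs from the original expression xy, so it is NOT invariant.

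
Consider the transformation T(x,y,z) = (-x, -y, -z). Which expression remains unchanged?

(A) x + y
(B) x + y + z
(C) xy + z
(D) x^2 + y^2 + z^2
D

Apply T(x,y,z) = (-x, -y, -z) to each option, i.e. replace (x, y, z) by the transformed coordinates.
Substitute the transformed coordinates into each option and compare with the original:
(A) x + y  ->  (-x) + (-y) = -x - y   [differs from x + y: not invariant]
(B) x + y + z  ->  (-x) + (-y) + (-z) = -x - y - z   [differs from x + y + z: not invariant]
(C) xy + z  ->  (-x)(-y) + (-z) = xy - z   [differs from xy + z: not invariant]
(D) x^2 + y^2 + z^2  ->  (-x)^2 + (-y)^2 + (-z)^2 = x^2 + y^2 + z^2   [equals x^2 + y^2 + z^2: invariant]

Only option (D), x^2 + y^2 + z^2, is unchanged by the transformation.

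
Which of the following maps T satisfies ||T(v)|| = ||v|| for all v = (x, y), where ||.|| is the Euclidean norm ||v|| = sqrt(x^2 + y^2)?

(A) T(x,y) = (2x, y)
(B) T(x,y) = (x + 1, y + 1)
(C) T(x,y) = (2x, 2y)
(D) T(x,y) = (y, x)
D

A transformation preserves a norm if ||T(v)|| = ||v|| for every v; a single vector where the norm changes rules an option out.

(A) T(x,y) = (2x, y): v = (1, 0) has norm sqrt((1)^2 + (0)^2) = 1, but T(v) = (2, 0) has norm 2 -- not preserved.
(B) T(x,y) = (x + 1, y + 1): v = (1, 0) has norm sqrt((1)^2 + (0)^2) = 1, but T(v) = (2, 1) has norm sqrt(5) -- not preserved.
(C) T(x,y) = (2x, 2y): v = (1, 0) has norm sqrt((1)^2 + (0)^2) = 1, but T(v) = (2, 0) has norm 2 -- not preserved.
(D) T(x,y) = (y, x): preserves the norm -- it is an orthogonal map (a rotation/reflection), and (y)^2 + (x)^2 simplifies to x^2 + y^2.

Therefore the answer is (D).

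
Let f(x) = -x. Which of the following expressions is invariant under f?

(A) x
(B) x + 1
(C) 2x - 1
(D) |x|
D

For f(x) = -x:
Applying f replaces x by -x. Since |-x| = |x|, the absolute value is unchanged by f, whereas x -> -x, 2x - 1 -> -2x - 1 and x + 1 -> -x + 1 all change.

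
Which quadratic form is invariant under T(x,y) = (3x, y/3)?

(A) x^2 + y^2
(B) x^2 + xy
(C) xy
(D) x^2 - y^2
C

T multiplies x by 3 and divides y by 3.
Substitute the transformed coordinates into each option and compare with the original:
(A) x^2 + y^2  ->  (3x)^2 + (y/3)^2 = 9x^2 + y^2/9   [differs from x^2 + y^2: not invariant]
(B) x^2 + xy  ->  (3x)^2 + (3x)(y/3) = 9x^2 + xy   [differs from x^2 + xy: not invariant]
(C) xy  ->  (3x)(y/3) = xy   [equals xy: invariant]
(D) x^2 - y^2  ->  (3x)^2 - (y/3)^2 = 9x^2 - y^2/9   [differs from x^2 - y^2: not invariant]

Only option (C), xy, is unchanged by the transformation.
The factors 3 and 1/3 cancel only in the pure product xy.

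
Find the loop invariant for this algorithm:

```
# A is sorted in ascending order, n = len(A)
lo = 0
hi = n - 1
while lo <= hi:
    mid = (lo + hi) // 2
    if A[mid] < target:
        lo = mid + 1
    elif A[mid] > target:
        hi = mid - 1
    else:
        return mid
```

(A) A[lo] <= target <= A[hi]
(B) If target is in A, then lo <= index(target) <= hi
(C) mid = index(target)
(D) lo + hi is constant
B

A loop invariant must hold before the first iteration and be re-established by every execution of the body.

(B) If target is in A, then lo <= index(target) <= hi: Before the loop [lo, hi] = [0, n-1] covers every index. When A[mid] < target, sortedness puts target strictly to the right of mid, so setting lo = mid + 1 keeps index(target) in [lo, hi]; symmetrically for hi = mid - 1. Hence 'if target is in A then lo <= index(target) <= hi' holds after every iteration, and when lo > hi it proves target is absent.

The other options fail:
(A) A[lo] <= target <= A[hi]: fails when target is not in A (e.g. target < A[0] already violates it before the loop), so it is not maintained in general.
(C) mid = index(target): mid is just the current probe; it equals index(target) only on the iteration that returns.
(D) lo + hi is constant: each iteration moves exactly one of lo, hi, so lo + hi changes (e.g. 0 + (n-1) becomes (mid+1) + (n-1)).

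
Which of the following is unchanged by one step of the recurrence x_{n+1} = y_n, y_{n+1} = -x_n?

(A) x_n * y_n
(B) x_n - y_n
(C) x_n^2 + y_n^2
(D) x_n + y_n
C

For the recurrence x_{n+1} = y_n, y_{n+1} = -x_n:

x_{n+1}^2 + y_{n+1}^2 = y_n^2 + (-x_n)^2 = x_n^2 + y_n^2
The sum of squares is conserved (like energy in a harmonic oscillator).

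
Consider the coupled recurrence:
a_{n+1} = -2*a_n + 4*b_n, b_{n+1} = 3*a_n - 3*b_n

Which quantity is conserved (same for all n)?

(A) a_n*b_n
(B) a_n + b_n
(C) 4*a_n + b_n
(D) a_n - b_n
B

Replace a_n by a_{n+1} = -2*a_n + 4*b_n and b_n by b_{n+1} = 3*a_n - 3*b_n in each option and simplify:
(A) a_n*b_n  ->  (-2*a_n + 4*b_n)*(3*a_n - 3*b_n) = -6*a_n^2 + 18*a_n*b_n - 12*b_n^2   [not conserved]
(B) a_n + b_n  ->  (-2*a_n + 4*b_n) + (3*a_n - 3*b_n) = a_n + b_n   [conserved]
(C) 4*a_n + b_n  ->  4*(-2*a_n + 4*b_n) + (3*a_n - 3*b_n) = -5*a_n + 13*b_n   [not conserved]
(D) a_n - b_n  ->  (-2*a_n + 4*b_n) - (3*a_n - 3*b_n) = -5*a_n + 7*b_n   [not conserved]

Only (B) a_n + b_n returns to itself after one step, so it is the conserved quantity.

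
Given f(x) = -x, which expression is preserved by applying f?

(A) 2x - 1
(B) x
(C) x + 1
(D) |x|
D

For f(x) = -x:
Applying f replaces x by -x. Since |-x| = |x|, the absolute value is unchanged by f, whereas x -> -x, 2x - 1 -> -2x - 1 and x + 1 -> -x + 1 all change.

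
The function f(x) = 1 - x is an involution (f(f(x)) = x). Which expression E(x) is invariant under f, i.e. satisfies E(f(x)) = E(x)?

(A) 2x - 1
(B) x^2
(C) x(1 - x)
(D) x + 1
C

Replace x by f(x) = 1 - x in each option and simplify. As a quick numerical cross-check, also compare E(5) with E(f(5)) = E(-4).

(A) 2x - 1  ->  2(1 - x) - 1 = 1 - 2x; check: E(5) = 9 but E(-4) = -9.   [not invariant]
(B) x^2  ->  (1 - x)^2 = (x - 1)^2; check: E(5) = 25 but E(-4) = 16.   [not invariant]
(C) x(1 - x)  ->  (1 - x)(1 - (1 - x)), which simplifies back to x(1 - x); check: E(5) = -20, E(-4) = -20.   [invariant]
(D) x + 1  ->  (1 - x) + 1 = 2 - x; check: E(5) = 6 but E(-4) = -3.   [not invariant]

Only (C) is unchanged. E is symmetric under swapping x with f(x) = 1 - x, which is exactly what an involution does.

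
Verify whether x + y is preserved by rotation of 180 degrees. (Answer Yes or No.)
No

Applying rotation by 180 degrees: x' = x*cos(180 degrees) - y*sin(180 degrees) = -x, y' = x*sin(180 degrees) + y*cos(180 degrees) = -y

Substituting into x + y:
(-x) + (-y)
= -x - y

This differs from the original expression x + y, so it is NOT invariant.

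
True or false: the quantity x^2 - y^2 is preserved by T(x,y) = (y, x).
False

Substitute T(x,y) = (y, x) into the expression and compare with the original.

Original: x^2 - y^2
After applying T: (y)^2 - (x)^2 = -x^2 + y^2

This differs from the original x^2 - y^2 (difference: -2x^2 + 2y^2), so the expression is NOT invariant.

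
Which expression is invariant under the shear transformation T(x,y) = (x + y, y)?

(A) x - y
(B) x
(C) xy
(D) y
D

Under the shear T(x,y) = (x + y, y):
Substitute the transformed coordinates into each option and compare with the original:
(A) x - y  ->  (x + y) - (y) = x   [differs from x - y: not invariant]
(B) x  ->  (x + y) = x + y   [differs from x: not invariant]
(C) xy  ->  (x + y)(y) = xy + y^2   [differs from xy: not invariant]
(D) y  ->  (y) = y   [equals y: invariant]

Only option (D), y, is unchanged by the transformation.
A horizontal shear moves points parallel to the x-axis, so the y-coordinate (and any function of y alone) is unchanged.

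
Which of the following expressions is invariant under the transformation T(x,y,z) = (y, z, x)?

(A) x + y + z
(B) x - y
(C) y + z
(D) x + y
A

Apply T(x,y,z) = (y, z, x) to each option, i.e. replace (x, y, z) by the transformed coordinates.
Substitute the transformed coordinates into each option and compare with the original:
(A) x + y + z  ->  (y) + (z) + (x) = x + y + z   [equals x + y + z: invariant]
(B) x - y  ->  (y) - (z) = y - z   [differs from x - y: not invariant]
(C) y + z  ->  (z) + (x) = x + z   [differs from y + z: not invariant]
(D) x + y  ->  (y) + (z) = y + z   [differs from x + y: not invariant]

Only option (A), x + y + z, is unchanged by the transformation.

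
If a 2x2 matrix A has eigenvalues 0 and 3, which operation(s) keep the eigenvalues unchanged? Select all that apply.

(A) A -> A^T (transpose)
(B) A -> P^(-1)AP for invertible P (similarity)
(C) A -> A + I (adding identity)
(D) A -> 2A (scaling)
A and B

Eigenvalues are preserved by:
1. Similarity transformations: A -> P^(-1)AP (same characteristic polynomial)
2. Transpose: A^T has the same eigenvalues as A

Eigenvalues are NOT preserved by:
- Adding identity: eigenvalues become 0+1, 3+1
- Scaling: eigenvalues become 0, 6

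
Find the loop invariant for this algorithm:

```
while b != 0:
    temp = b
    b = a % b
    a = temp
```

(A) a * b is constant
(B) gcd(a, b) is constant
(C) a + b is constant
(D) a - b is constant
B

A loop invariant must hold before the first iteration and be re-established by every execution of the body.

(B) gcd(a, b) is constant: One iteration replaces (a, b) by (b, a mod b). Since a mod b = a - q*b for an integer q, any common divisor of a and b divides b and a mod b, and conversely; hence gcd(b, a mod b) = gcd(a, b). For instance (32, 7) -> (7, 4) keeps gcd = 1. At exit b = 0 and a = gcd of the original inputs.

The other options fail:
(A) a * b is constant: e.g. (a, b) = (32, 7) -> (7, 4): the product goes from 224 to 28.
(C) a + b is constant: e.g. (a, b) = (32, 7) -> (7, 4): the sum goes from 39 to 11.
(D) a - b is constant: e.g. (a, b) = (32, 7) -> (7, 4): the difference goes from 25 to 3.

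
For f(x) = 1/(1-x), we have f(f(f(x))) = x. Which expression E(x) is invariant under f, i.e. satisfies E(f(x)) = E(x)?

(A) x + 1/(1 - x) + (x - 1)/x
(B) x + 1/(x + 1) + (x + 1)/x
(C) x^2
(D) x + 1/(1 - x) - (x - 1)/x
A

Replace x by f(x) = 1/(1 - x) in each option and simplify. As a quick numerical cross-check, also compare E(4) with E(f(4)) = E(-1/3).

(A) x + 1/(1 - x) + (x - 1)/x  ->  (1/(1 - x)) + 1/(1 - (1/(1 - x))) + ((1/(1 - x)) - 1)/(1/(1 - x)), which simplifies back to x + 1/(1 - x) + (x - 1)/x; check: E(4) = 53/12, E(-1/3) = 53/12.   [invariant]
(B) x + 1/(x + 1) + (x + 1)/x  ->  (1/(1 - x)) + 1/((1/(1 - x)) + 1) + ((1/(1 - x)) + 1)/(1/(1 - x)) = (-x^3 + 6x^2 - 11x + 7)/(x^2 - 3x + 2); check: E(4) = 109/20 but E(-1/3) = -5/6.   [not invariant]
(C) x^2  ->  (1/(1 - x))^2 = (x - 1)^(-2); check: E(4) = 16 but E(-1/3) = 1/9.   [not invariant]
(D) x + 1/(1 - x) - (x - 1)/x  ->  (1/(1 - x)) + 1/(1 - (1/(1 - x))) - ((1/(1 - x)) - 1)/(1/(1 - x)) = (x^2(1 - x) - x + (x - 1)^2)/(x(x - 1)); check: E(4) = 35/12 but E(-1/3) = -43/12.   [not invariant]

Only (A) is unchanged. Indeed f(f(x)) = 1/(1 - 1/(1-x)) = (1-x)/(-x) = (x-1)/x, so E(x) = x + f(x) + f(f(x)) is the sum over the whole 3-cycle; applying f just permutes the three terms cyclically (x -> f(x) -> f(f(x)) -> x), leaving the sum unchanged.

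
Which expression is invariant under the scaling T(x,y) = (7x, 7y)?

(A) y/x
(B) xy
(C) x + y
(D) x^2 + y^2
A

Under the uniform scaling T(x,y) = (7x, 7y):
Substitute the transformed coordinates into each option and compare with the original:
(A) y/x  ->  (7y)/(7x) = y/x   [equals y/x: invariant]
(B) xy  ->  (7x)(7y) = 49xy   [differs from xy: not invariant]
(C) x + y  ->  (7x) + (7y) = 7x + 7y   [differs from x + y: not invariant]
(D) x^2 + y^2  ->  (7x)^2 + (7y)^2 = 49x^2 + 49y^2   [differs from x^2 + y^2: not invariant]

Only option (A), y/x, is unchanged by the transformation.
The common factor 7 cancels in a ratio of coordinates, while sums, products and sums of squares pick up factors of 7 or 49.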